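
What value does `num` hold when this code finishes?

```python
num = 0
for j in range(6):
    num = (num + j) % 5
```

Let's trace through this code step by step.

Initialize: num = 0
Entering loop: for j in range(6):

After execution: num = 0
0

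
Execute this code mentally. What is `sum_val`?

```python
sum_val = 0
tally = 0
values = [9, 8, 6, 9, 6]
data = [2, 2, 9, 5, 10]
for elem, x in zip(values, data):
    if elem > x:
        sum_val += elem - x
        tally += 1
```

Let's trace through this code step by step.

Initialize: sum_val = 0
Initialize: tally = 0
Initialize: values = [9, 8, 6, 9, 6]
Initialize: data = [2, 2, 9, 5, 10]
Entering loop: for elem, x in zip(values, data):

After execution: sum_val = 17
17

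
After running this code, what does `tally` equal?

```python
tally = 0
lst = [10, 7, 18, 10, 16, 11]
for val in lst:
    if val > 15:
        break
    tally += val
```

Let's trace through this code step by step.

Initialize: tally = 0
Initialize: lst = [10, 7, 18, 10, 16, 11]
Entering loop: for val in lst:

After execution: tally = 17
17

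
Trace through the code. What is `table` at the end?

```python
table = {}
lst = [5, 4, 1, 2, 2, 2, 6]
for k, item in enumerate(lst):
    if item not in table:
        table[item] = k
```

Let's trace through this code step by step.

Initialize: table = {}
Initialize: lst = [5, 4, 1, 2, 2, 2, 6]
Entering loop: for k, item in enumerate(lst):

After execution: table = {5: 0, 4: 1, 1: 2, 2: 3, 6: 6}
{5: 0, 4: 1, 1: 2, 2: 3, 6: 6}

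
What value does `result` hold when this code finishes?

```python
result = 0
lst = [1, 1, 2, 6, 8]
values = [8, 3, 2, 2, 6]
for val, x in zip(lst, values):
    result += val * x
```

Let's trace through this code step by step.

Initialize: result = 0
Initialize: lst = [1, 1, 2, 6, 8]
Initialize: values = [8, 3, 2, 2, 6]
Entering loop: for val, x in zip(lst, values):

After execution: result = 75
75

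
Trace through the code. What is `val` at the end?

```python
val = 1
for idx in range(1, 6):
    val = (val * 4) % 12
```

Let's trace through this code step by step.

Initialize: val = 1
Entering loop: for idx in range(1, 6):

After execution: val = 4
4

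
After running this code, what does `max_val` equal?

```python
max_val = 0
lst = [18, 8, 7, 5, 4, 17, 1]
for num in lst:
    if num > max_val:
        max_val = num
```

Let's trace through this code step by step.

Initialize: max_val = 0
Initialize: lst = [18, 8, 7, 5, 4, 17, 1]
Entering loop: for num in lst:

After execution: max_val = 18
18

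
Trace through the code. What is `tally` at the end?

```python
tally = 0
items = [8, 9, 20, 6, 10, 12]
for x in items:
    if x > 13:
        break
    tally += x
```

Let's trace through this code step by step.

Initialize: tally = 0
Initialize: items = [8, 9, 20, 6, 10, 12]
Entering loop: for x in items:

After execution: tally = 17
17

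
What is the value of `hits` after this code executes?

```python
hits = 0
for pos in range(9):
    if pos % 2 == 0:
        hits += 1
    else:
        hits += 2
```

Let's trace through this code step by step.

Initialize: hits = 0
Entering loop: for pos in range(9):

After execution: hits = 13
13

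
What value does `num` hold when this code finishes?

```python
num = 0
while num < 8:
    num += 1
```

Let's trace through this code step by step.

Initialize: num = 0
Entering loop: while num < 8:

After execution: num = 8
8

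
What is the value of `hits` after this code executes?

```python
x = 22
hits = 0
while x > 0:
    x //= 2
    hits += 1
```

Let's trace through this code step by step.

Initialize: x = 22
Initialize: hits = 0
Entering loop: while x > 0:

After execution: hits = 5
5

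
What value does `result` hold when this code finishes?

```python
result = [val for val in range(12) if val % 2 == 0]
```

Let's trace through this code step by step.

Initialize: result = [val for val in range(12) if val % 2 == 0]

After execution: result = [0, 2, 4, 6, 8, 10]
[0, 2, 4, 6, 8, 10]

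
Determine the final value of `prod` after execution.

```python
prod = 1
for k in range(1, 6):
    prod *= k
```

Let's trace through this code step by step.

Initialize: prod = 1
Entering loop: for k in range(1, 6):

After execution: prod = 120
120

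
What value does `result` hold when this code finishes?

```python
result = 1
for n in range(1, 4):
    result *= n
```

Let's trace through this code step by step.

Initialize: result = 1
Entering loop: for n in range(1, 4):

After execution: result = 6
6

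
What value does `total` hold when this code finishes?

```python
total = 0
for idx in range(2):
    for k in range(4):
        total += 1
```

Let's trace through this code step by step.

Initialize: total = 0
Entering loop: for idx in range(2):

After execution: total = 8
8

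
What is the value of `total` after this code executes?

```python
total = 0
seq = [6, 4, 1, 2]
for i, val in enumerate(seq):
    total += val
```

Let's trace through this code step by step.

Initialize: total = 0
Initialize: seq = [6, 4, 1, 2]
Entering loop: for i, val in enumerate(seq):

After execution: total = 13
13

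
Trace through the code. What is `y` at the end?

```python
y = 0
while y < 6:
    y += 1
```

Let's trace through this code step by step.

Initialize: y = 0
Entering loop: while y < 6:

After execution: y = 6
6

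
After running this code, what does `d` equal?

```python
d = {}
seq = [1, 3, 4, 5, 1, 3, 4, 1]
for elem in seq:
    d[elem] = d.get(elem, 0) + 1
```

Let's trace through this code step by step.

Initialize: d = {}
Initialize: seq = [1, 3, 4, 5, 1, 3, 4, 1]
Entering loop: for elem in seq:

After execution: d = {1: 3, 3: 2, 4: 2, 5: 1}
{1: 3, 3: 2, 4: 2, 5: 1}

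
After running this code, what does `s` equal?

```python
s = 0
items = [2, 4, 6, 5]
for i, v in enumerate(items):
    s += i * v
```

Let's trace through this code step by step.

Initialize: s = 0
Initialize: items = [2, 4, 6, 5]
Entering loop: for i, v in enumerate(items):

After execution: s = 31
31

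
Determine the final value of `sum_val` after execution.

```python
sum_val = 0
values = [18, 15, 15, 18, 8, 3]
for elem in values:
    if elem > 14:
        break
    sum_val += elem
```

Let's trace through this code step by step.

Initialize: sum_val = 0
Initialize: values = [18, 15, 15, 18, 8, 3]
Entering loop: for elem in values:

After execution: sum_val = 0
0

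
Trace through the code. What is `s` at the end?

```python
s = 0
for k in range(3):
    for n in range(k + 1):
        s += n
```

Let's trace through this code step by step.

Initialize: s = 0
Entering loop: for k in range(3):

After execution: s = 4
4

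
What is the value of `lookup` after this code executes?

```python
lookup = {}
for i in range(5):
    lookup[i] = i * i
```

Let's trace through this code step by step.

Initialize: lookup = {}
Entering loop: for i in range(5):

After execution: lookup = {0: 0, 1: 1, 2: 4, 3: 9, 4: 16}
{0: 0, 1: 1, 2: 4, 3: 9, 4: 16}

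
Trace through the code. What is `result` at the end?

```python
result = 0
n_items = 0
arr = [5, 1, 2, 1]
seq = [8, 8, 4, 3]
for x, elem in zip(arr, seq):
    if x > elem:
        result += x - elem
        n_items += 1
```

Let's trace through this code step by step.

Initialize: result = 0
Initialize: n_items = 0
Initialize: arr = [5, 1, 2, 1]
Initialize: seq = [8, 8, 4, 3]
Entering loop: for x, elem in zip(arr, seq):

After execution: result = 0
0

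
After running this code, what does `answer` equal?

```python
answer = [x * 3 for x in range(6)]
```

Let's trace through this code step by step.

Initialize: answer = [x * 3 for x in range(6)]

After execution: answer = [0, 3, 6, 9, 12, 15]
[0, 3, 6, 9, 12, 15]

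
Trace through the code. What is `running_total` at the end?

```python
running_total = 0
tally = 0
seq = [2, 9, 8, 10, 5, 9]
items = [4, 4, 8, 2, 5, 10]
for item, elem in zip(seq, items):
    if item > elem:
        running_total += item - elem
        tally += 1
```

Let's trace through this code step by step.

Initialize: running_total = 0
Initialize: tally = 0
Initialize: seq = [2, 9, 8, 10, 5, 9]
Initialize: items = [4, 4, 8, 2, 5, 10]
Entering loop: for item, elem in zip(seq, items):

After execution: running_total = 13
13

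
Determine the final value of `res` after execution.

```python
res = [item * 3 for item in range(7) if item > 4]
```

Let's trace through this code step by step.

Initialize: res = [item * 3 for item in range(7) if item > 4]

After execution: res = [15, 18]
[15, 18]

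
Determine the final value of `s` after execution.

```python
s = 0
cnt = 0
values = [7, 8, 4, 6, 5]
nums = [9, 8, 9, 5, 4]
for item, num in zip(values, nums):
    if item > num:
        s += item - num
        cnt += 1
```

Let's trace through this code step by step.

Initialize: s = 0
Initialize: cnt = 0
Initialize: values = [7, 8, 4, 6, 5]
Initialize: nums = [9, 8, 9, 5, 4]
Entering loop: for item, num in zip(values, nums):

After execution: s = 2
2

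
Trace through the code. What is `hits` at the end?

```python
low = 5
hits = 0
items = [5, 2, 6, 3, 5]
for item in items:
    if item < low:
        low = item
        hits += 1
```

Let's trace through this code step by step.

Initialize: low = 5
Initialize: hits = 0
Initialize: items = [5, 2, 6, 3, 5]
Entering loop: for item in items:

After execution: hits = 1
1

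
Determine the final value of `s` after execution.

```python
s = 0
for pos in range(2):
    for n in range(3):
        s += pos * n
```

Let's trace through this code step by step.

Initialize: s = 0
Entering loop: for pos in range(2):

After execution: s = 3
3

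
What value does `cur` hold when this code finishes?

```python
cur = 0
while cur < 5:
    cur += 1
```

Let's trace through this code step by step.

Initialize: cur = 0
Entering loop: while cur < 5:

After execution: cur = 5
5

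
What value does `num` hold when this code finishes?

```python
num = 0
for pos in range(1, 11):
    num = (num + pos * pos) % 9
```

Let's trace through this code step by step.

Initialize: num = 0
Entering loop: for pos in range(1, 11):

After execution: num = 7
7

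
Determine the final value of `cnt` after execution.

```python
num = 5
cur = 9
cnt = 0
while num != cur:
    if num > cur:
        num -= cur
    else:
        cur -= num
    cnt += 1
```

Let's trace through this code step by step.

Initialize: num = 5
Initialize: cur = 9
Initialize: cnt = 0
Entering loop: while num != cur:

After execution: cnt = 5
5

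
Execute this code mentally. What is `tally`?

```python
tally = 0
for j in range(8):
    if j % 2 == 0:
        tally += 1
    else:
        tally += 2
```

Let's trace through this code step by step.

Initialize: tally = 0
Entering loop: for j in range(8):

After execution: tally = 12
12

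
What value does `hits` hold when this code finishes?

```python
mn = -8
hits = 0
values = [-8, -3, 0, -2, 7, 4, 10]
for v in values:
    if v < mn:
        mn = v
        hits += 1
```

Let's trace through this code step by step.

Initialize: mn = -8
Initialize: hits = 0
Initialize: values = [-8, -3, 0, -2, 7, 4, 10]
Entering loop: for v in values:

After execution: hits = 0
0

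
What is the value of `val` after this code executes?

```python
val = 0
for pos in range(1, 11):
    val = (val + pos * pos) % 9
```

Let's trace through this code step by step.

Initialize: val = 0
Entering loop: for pos in range(1, 11):

After execution: val = 7
7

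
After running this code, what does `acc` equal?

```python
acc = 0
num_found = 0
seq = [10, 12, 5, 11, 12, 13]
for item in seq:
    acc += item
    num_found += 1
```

Let's trace through this code step by step.

Initialize: acc = 0
Initialize: num_found = 0
Initialize: seq = [10, 12, 5, 11, 12, 13]
Entering loop: for item in seq:

After execution: acc = 63
63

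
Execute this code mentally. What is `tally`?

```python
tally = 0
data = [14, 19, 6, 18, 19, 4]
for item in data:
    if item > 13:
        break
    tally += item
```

Let's trace through this code step by step.

Initialize: tally = 0
Initialize: data = [14, 19, 6, 18, 19, 4]
Entering loop: for item in data:

After execution: tally = 0
0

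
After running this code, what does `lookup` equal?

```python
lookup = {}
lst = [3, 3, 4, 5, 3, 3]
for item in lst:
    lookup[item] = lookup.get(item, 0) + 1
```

Let's trace through this code step by step.

Initialize: lookup = {}
Initialize: lst = [3, 3, 4, 5, 3, 3]
Entering loop: for item in lst:

After execution: lookup = {3: 4, 4: 1, 5: 1}
{3: 4, 4: 1, 5: 1}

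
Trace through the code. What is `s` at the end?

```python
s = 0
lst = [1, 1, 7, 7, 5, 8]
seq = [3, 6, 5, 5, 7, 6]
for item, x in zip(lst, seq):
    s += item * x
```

Let's trace through this code step by step.

Initialize: s = 0
Initialize: lst = [1, 1, 7, 7, 5, 8]
Initialize: seq = [3, 6, 5, 5, 7, 6]
Entering loop: for item, x in zip(lst, seq):

After execution: s = 162
162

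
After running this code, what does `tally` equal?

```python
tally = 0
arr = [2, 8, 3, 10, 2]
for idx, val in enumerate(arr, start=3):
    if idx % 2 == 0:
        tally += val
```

Let's trace through this code step by step.

Initialize: tally = 0
Initialize: arr = [2, 8, 3, 10, 2]
Entering loop: for idx, val in enumerate(arr, start=3):

After execution: tally = 18
18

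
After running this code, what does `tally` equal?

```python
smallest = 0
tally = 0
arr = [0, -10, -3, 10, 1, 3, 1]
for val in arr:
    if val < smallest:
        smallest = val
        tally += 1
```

Let's trace through this code step by step.

Initialize: smallest = 0
Initialize: tally = 0
Initialize: arr = [0, -10, -3, 10, 1, 3, 1]
Entering loop: for val in arr:

After execution: tally = 1
1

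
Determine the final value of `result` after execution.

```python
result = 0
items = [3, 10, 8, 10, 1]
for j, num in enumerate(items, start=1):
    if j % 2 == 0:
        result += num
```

Let's trace through this code step by step.

Initialize: result = 0
Initialize: items = [3, 10, 8, 10, 1]
Entering loop: for j, num in enumerate(items, start=1):

After execution: result = 20
20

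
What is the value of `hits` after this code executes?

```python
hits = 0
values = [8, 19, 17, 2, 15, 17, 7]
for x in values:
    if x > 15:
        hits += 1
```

Let's trace through this code step by step.

Initialize: hits = 0
Initialize: values = [8, 19, 17, 2, 15, 17, 7]
Entering loop: for x in values:

After execution: hits = 3
3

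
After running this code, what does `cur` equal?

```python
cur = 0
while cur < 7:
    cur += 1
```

Let's trace through this code step by step.

Initialize: cur = 0
Entering loop: while cur < 7:

After execution: cur = 7
7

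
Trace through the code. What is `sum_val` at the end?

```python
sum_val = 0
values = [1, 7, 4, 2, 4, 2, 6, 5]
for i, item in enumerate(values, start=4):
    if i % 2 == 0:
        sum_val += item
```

Let's trace through this code step by step.

Initialize: sum_val = 0
Initialize: values = [1, 7, 4, 2, 4, 2, 6, 5]
Entering loop: for i, item in enumerate(values, start=4):

After execution: sum_val = 15
15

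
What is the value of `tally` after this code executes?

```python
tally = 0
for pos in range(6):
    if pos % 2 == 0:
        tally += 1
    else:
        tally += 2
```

Let's trace through this code step by step.

Initialize: tally = 0
Entering loop: for pos in range(6):

After execution: tally = 9
9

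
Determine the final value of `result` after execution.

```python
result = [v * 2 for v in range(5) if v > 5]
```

Let's trace through this code step by step.

Initialize: result = [v * 2 for v in range(5) if v > 5]

After execution: result = []
[]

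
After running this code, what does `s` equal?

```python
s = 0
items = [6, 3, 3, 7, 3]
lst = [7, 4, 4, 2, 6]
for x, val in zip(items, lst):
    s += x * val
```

Let's trace through this code step by step.

Initialize: s = 0
Initialize: items = [6, 3, 3, 7, 3]
Initialize: lst = [7, 4, 4, 2, 6]
Entering loop: for x, val in zip(items, lst):

After execution: s = 98
98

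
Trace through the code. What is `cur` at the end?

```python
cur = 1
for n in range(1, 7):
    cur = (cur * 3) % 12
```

Let's trace through this code step by step.

Initialize: cur = 1
Entering loop: for n in range(1, 7):

After execution: cur = 9
9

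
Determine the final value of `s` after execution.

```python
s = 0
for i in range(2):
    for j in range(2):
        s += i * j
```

Let's trace through this code step by step.

Initialize: s = 0
Entering loop: for i in range(2):

After execution: s = 1
1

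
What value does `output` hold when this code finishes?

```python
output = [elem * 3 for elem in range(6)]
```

Let's trace through this code step by step.

Initialize: output = [elem * 3 for elem in range(6)]

After execution: output = [0, 3, 6, 9, 12, 15]
[0, 3, 6, 9, 12, 15]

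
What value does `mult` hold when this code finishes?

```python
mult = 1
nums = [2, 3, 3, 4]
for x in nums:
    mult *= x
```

Let's trace through this code step by step.

Initialize: mult = 1
Initialize: nums = [2, 3, 3, 4]
Entering loop: for x in nums:

After execution: mult = 72
72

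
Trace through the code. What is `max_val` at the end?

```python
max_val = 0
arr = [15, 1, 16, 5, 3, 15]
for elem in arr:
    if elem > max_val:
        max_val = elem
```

Let's trace through this code step by step.

Initialize: max_val = 0
Initialize: arr = [15, 1, 16, 5, 3, 15]
Entering loop: for elem in arr:

After execution: max_val = 16
16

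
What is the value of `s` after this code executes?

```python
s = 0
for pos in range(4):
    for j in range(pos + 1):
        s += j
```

Let's trace through this code step by step.

Initialize: s = 0
Entering loop: for pos in range(4):

After execution: s = 10
10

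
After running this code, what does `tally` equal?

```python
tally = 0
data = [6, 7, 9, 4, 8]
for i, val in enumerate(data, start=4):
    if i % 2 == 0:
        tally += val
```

Let's trace through this code step by step.

Initialize: tally = 0
Initialize: data = [6, 7, 9, 4, 8]
Entering loop: for i, val in enumerate(data, start=4):

After execution: tally = 23
23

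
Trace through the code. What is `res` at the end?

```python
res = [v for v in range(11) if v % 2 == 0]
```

Let's trace through this code step by step.

Initialize: res = [v for v in range(11) if v % 2 == 0]

After execution: res = [0, 2, 4, 6, 8, 10]
[0, 2, 4, 6, 8, 10]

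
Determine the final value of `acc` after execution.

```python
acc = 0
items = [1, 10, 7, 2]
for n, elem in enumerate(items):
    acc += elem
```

Let's trace through this code step by step.

Initialize: acc = 0
Initialize: items = [1, 10, 7, 2]
Entering loop: for n, elem in enumerate(items):

After execution: acc = 20
20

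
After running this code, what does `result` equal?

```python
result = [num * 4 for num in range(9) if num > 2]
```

Let's trace through this code step by step.

Initialize: result = [num * 4 for num in range(9) if num > 2]

After execution: result = [12, 16, 20, 24, 28, 32]
[12, 16, 20, 24, 28, 32]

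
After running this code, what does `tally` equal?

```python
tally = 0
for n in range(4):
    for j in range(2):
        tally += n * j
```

Let's trace through this code step by step.

Initialize: tally = 0
Entering loop: for n in range(4):

After execution: tally = 6
6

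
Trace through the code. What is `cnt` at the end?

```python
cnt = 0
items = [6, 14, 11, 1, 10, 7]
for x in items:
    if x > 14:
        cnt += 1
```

Let's trace through this code step by step.

Initialize: cnt = 0
Initialize: items = [6, 14, 11, 1, 10, 7]
Entering loop: for x in items:

After execution: cnt = 0
0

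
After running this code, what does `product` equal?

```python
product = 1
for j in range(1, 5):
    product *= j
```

Let's trace through this code step by step.

Initialize: product = 1
Entering loop: for j in range(1, 5):

After execution: product = 24
24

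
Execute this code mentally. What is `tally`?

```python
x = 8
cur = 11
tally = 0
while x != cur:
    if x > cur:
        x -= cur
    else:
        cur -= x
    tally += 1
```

Let's trace through this code step by step.

Initialize: x = 8
Initialize: cur = 11
Initialize: tally = 0
Entering loop: while x != cur:

After execution: tally = 5
5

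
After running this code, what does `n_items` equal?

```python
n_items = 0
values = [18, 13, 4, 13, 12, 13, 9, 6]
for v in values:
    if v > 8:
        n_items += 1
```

Let's trace through this code step by step.

Initialize: n_items = 0
Initialize: values = [18, 13, 4, 13, 12, 13, 9, 6]
Entering loop: for v in values:

After execution: n_items = 6
6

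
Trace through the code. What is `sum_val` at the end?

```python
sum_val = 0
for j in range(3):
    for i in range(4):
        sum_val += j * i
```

Let's trace through this code step by step.

Initialize: sum_val = 0
Entering loop: for j in range(3):

After execution: sum_val = 18
18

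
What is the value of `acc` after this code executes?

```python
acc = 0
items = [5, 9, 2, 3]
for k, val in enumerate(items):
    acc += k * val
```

Let's trace through this code step by step.

Initialize: acc = 0
Initialize: items = [5, 9, 2, 3]
Entering loop: for k, val in enumerate(items):

After execution: acc = 22
22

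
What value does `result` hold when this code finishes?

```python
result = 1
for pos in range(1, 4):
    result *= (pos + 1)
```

Let's trace through this code step by step.

Initialize: result = 1
Entering loop: for pos in range(1, 4):

After execution: result = 24
24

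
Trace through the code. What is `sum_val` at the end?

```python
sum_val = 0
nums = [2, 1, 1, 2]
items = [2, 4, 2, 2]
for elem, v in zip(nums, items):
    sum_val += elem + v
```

Let's trace through this code step by step.

Initialize: sum_val = 0
Initialize: nums = [2, 1, 1, 2]
Initialize: items = [2, 4, 2, 2]
Entering loop: for elem, v in zip(nums, items):

After execution: sum_val = 16
16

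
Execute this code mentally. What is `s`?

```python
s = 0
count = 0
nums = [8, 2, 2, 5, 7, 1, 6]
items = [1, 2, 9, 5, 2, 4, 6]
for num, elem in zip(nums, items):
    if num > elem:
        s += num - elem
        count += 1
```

Let's trace through this code step by step.

Initialize: s = 0
Initialize: count = 0
Initialize: nums = [8, 2, 2, 5, 7, 1, 6]
Initialize: items = [1, 2, 9, 5, 2, 4, 6]
Entering loop: for num, elem in zip(nums, items):

After execution: s = 12
12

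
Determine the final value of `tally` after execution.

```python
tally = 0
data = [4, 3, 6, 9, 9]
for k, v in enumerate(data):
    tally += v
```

Let's trace through this code step by step.

Initialize: tally = 0
Initialize: data = [4, 3, 6, 9, 9]
Entering loop: for k, v in enumerate(data):

After execution: tally = 31
31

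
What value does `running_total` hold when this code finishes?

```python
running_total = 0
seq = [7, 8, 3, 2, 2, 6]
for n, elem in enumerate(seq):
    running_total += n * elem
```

Let's trace through this code step by step.

Initialize: running_total = 0
Initialize: seq = [7, 8, 3, 2, 2, 6]
Entering loop: for n, elem in enumerate(seq):

After execution: running_total = 58
58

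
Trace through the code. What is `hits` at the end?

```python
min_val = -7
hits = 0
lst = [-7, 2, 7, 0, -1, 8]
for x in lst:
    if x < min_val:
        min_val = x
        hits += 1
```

Let's trace through this code step by step.

Initialize: min_val = -7
Initialize: hits = 0
Initialize: lst = [-7, 2, 7, 0, -1, 8]
Entering loop: for x in lst:

After execution: hits = 0
0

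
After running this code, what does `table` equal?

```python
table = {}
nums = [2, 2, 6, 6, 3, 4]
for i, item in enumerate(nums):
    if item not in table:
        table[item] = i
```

Let's trace through this code step by step.

Initialize: table = {}
Initialize: nums = [2, 2, 6, 6, 3, 4]
Entering loop: for i, item in enumerate(nums):

After execution: table = {2: 0, 6: 2, 3: 4, 4: 5}
{2: 0, 6: 2, 3: 4, 4: 5}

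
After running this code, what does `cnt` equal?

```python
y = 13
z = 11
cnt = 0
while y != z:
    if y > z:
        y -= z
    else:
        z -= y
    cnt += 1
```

Let's trace through this code step by step.

Initialize: y = 13
Initialize: z = 11
Initialize: cnt = 0
Entering loop: while y != z:

After execution: cnt = 7
7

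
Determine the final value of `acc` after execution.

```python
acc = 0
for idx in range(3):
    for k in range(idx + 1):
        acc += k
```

Let's trace through this code step by step.

Initialize: acc = 0
Entering loop: for idx in range(3):

After execution: acc = 4
4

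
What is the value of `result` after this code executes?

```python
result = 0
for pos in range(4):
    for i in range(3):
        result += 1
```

Let's trace through this code step by step.

Initialize: result = 0
Entering loop: for pos in range(4):

After execution: result = 12
12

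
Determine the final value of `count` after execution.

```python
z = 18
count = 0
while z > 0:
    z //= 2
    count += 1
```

Let's trace through this code step by step.

Initialize: z = 18
Initialize: count = 0
Entering loop: while z > 0:

After execution: count = 5
5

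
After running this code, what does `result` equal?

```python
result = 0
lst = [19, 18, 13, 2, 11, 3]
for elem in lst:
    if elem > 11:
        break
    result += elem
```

Let's trace through this code step by step.

Initialize: result = 0
Initialize: lst = [19, 18, 13, 2, 11, 3]
Entering loop: for elem in lst:

After execution: result = 0
0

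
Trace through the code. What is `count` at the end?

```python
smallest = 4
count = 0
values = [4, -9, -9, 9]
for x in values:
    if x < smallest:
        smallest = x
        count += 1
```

Let's trace through this code step by step.

Initialize: smallest = 4
Initialize: count = 0
Initialize: values = [4, -9, -9, 9]
Entering loop: for x in values:

After execution: count = 1
1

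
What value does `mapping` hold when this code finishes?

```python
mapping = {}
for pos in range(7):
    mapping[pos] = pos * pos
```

Let's trace through this code step by step.

Initialize: mapping = {}
Entering loop: for pos in range(7):

After execution: mapping = {0: 0, 1: 1, 2: 4, 3: 9, 4: 16, 5: 25, 6: 36}
{0: 0, 1: 1, 2: 4, 3: 9, 4: 16, 5: 25, 6: 36}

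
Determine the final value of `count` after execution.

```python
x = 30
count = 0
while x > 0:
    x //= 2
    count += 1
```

Let's trace through this code step by step.

Initialize: x = 30
Initialize: count = 0
Entering loop: while x > 0:

After execution: count = 5
5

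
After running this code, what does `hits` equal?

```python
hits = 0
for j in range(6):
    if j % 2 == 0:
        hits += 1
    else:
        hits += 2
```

Let's trace through this code step by step.

Initialize: hits = 0
Entering loop: for j in range(6):

After execution: hits = 9
9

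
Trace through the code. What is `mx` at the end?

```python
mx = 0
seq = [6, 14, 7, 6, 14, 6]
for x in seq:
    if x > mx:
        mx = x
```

Let's trace through this code step by step.

Initialize: mx = 0
Initialize: seq = [6, 14, 7, 6, 14, 6]
Entering loop: for x in seq:

After execution: mx = 14
14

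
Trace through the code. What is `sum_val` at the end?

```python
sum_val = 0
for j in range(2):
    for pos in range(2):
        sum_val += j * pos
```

Let's trace through this code step by step.

Initialize: sum_val = 0
Entering loop: for j in range(2):

After execution: sum_val = 1
1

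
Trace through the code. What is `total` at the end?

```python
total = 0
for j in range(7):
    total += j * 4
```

Let's trace through this code step by step.

Initialize: total = 0
Entering loop: for j in range(7):

After execution: total = 84
84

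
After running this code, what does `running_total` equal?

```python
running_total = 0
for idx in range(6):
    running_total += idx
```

Let's trace through this code step by step.

Initialize: running_total = 0
Entering loop: for idx in range(6):

After execution: running_total = 15
15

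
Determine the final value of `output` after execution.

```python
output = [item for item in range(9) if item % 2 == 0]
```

Let's trace through this code step by step.

Initialize: output = [item for item in range(9) if item % 2 == 0]

After execution: output = [0, 2, 4, 6, 8]
[0, 2, 4, 6, 8]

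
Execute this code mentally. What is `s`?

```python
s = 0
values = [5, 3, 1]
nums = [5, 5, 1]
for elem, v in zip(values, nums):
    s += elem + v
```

Let's trace through this code step by step.

Initialize: s = 0
Initialize: values = [5, 3, 1]
Initialize: nums = [5, 5, 1]
Entering loop: for elem, v in zip(values, nums):

After execution: s = 20
20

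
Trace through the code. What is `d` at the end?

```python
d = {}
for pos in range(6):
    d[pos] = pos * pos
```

Let's trace through this code step by step.

Initialize: d = {}
Entering loop: for pos in range(6):

After execution: d = {0: 0, 1: 1, 2: 4, 3: 9, 4: 16, 5: 25}
{0: 0, 1: 1, 2: 4, 3: 9, 4: 16, 5: 25}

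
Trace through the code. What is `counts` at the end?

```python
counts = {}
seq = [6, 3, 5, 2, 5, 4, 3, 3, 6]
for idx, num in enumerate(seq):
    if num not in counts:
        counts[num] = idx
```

Let's trace through this code step by step.

Initialize: counts = {}
Initialize: seq = [6, 3, 5, 2, 5, 4, 3, 3, 6]
Entering loop: for idx, num in enumerate(seq):

After execution: counts = {6: 0, 3: 1, 5: 2, 2: 3, 4: 5}
{6: 0, 3: 1, 5: 2, 2: 3, 4: 5}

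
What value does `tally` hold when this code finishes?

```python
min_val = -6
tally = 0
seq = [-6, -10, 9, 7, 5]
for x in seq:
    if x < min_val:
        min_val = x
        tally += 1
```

Let's trace through this code step by step.

Initialize: min_val = -6
Initialize: tally = 0
Initialize: seq = [-6, -10, 9, 7, 5]
Entering loop: for x in seq:

After execution: tally = 1
1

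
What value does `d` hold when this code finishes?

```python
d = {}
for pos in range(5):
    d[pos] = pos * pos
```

Let's trace through this code step by step.

Initialize: d = {}
Entering loop: for pos in range(5):

After execution: d = {0: 0, 1: 1, 2: 4, 3: 9, 4: 16}
{0: 0, 1: 1, 2: 4, 3: 9, 4: 16}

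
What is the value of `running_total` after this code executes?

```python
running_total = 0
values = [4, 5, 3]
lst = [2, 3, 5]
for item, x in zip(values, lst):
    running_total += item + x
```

Let's trace through this code step by step.

Initialize: running_total = 0
Initialize: values = [4, 5, 3]
Initialize: lst = [2, 3, 5]
Entering loop: for item, x in zip(values, lst):

After execution: running_total = 22
22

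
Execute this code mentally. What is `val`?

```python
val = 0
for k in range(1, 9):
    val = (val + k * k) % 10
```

Let's trace through this code step by step.

Initialize: val = 0
Entering loop: for k in range(1, 9):

After execution: val = 4
4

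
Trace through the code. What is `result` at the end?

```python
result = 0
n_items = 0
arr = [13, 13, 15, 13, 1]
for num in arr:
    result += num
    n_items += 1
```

Let's trace through this code step by step.

Initialize: result = 0
Initialize: n_items = 0
Initialize: arr = [13, 13, 15, 13, 1]
Entering loop: for num in arr:

After execution: result = 55
55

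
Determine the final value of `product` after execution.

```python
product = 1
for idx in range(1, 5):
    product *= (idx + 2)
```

Let's trace through this code step by step.

Initialize: product = 1
Entering loop: for idx in range(1, 5):

After execution: product = 360
360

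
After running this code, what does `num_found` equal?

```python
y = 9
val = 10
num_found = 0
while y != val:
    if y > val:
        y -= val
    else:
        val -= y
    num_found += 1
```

Let's trace through this code step by step.

Initialize: y = 9
Initialize: val = 10
Initialize: num_found = 0
Entering loop: while y != val:

After execution: num_found = 9
9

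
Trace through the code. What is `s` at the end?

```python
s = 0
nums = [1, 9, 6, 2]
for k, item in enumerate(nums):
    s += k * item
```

Let's trace through this code step by step.

Initialize: s = 0
Initialize: nums = [1, 9, 6, 2]
Entering loop: for k, item in enumerate(nums):

After execution: s = 27
27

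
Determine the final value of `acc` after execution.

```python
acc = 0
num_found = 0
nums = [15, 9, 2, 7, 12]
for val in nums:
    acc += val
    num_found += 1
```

Let's trace through this code step by step.

Initialize: acc = 0
Initialize: num_found = 0
Initialize: nums = [15, 9, 2, 7, 12]
Entering loop: for val in nums:

After execution: acc = 45
45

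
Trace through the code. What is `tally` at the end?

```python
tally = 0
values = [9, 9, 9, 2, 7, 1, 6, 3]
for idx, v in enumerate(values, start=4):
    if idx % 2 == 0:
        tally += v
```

Let's trace through this code step by step.

Initialize: tally = 0
Initialize: values = [9, 9, 9, 2, 7, 1, 6, 3]
Entering loop: for idx, v in enumerate(values, start=4):

After execution: tally = 31
31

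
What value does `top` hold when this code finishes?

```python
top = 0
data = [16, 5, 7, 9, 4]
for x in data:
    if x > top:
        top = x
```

Let's trace through this code step by step.

Initialize: top = 0
Initialize: data = [16, 5, 7, 9, 4]
Entering loop: for x in data:

After execution: top = 16
16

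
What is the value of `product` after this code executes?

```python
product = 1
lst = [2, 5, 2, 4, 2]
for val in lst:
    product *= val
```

Let's trace through this code step by step.

Initialize: product = 1
Initialize: lst = [2, 5, 2, 4, 2]
Entering loop: for val in lst:

After execution: product = 160
160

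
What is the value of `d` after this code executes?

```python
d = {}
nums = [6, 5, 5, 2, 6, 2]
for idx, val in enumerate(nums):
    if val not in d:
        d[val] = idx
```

Let's trace through this code step by step.

Initialize: d = {}
Initialize: nums = [6, 5, 5, 2, 6, 2]
Entering loop: for idx, val in enumerate(nums):

After execution: d = {6: 0, 5: 1, 2: 3}
{6: 0, 5: 1, 2: 3}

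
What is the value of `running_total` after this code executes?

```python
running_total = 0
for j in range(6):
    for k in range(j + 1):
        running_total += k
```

Let's trace through this code step by step.

Initialize: running_total = 0
Entering loop: for j in range(6):

After execution: running_total = 35
35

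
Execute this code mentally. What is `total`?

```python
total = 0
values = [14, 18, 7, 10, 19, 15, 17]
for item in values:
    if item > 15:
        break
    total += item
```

Let's trace through this code step by step.

Initialize: total = 0
Initialize: values = [14, 18, 7, 10, 19, 15, 17]
Entering loop: for item in values:

After execution: total = 14
14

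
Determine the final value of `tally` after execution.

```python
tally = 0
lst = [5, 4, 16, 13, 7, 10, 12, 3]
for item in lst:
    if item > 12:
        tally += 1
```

Let's trace through this code step by step.

Initialize: tally = 0
Initialize: lst = [5, 4, 16, 13, 7, 10, 12, 3]
Entering loop: for item in lst:

After execution: tally = 2
2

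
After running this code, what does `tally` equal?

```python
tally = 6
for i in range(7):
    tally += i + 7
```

Let's trace through this code step by step.

Initialize: tally = 6
Entering loop: for i in range(7):

After execution: tally = 76
76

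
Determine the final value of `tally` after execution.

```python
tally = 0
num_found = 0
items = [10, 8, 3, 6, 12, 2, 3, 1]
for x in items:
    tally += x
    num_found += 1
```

Let's trace through this code step by step.

Initialize: tally = 0
Initialize: num_found = 0
Initialize: items = [10, 8, 3, 6, 12, 2, 3, 1]
Entering loop: for x in items:

After execution: tally = 45
45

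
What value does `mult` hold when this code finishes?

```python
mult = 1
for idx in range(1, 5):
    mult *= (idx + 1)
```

Let's trace through this code step by step.

Initialize: mult = 1
Entering loop: for idx in range(1, 5):

After execution: mult = 120
120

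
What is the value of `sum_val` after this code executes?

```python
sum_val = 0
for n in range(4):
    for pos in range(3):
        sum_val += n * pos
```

Let's trace through this code step by step.

Initialize: sum_val = 0
Entering loop: for n in range(4):

After execution: sum_val = 18
18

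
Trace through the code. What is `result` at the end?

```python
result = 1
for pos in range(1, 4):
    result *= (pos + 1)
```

Let's trace through this code step by step.

Initialize: result = 1
Entering loop: for pos in range(1, 4):

After execution: result = 24
24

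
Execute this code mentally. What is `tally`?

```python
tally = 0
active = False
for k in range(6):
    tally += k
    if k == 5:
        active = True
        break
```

Let's trace through this code step by step.

Initialize: tally = 0
Initialize: active = False
Entering loop: for k in range(6):

After execution: tally = 15
15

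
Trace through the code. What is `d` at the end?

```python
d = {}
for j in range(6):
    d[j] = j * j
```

Let's trace through this code step by step.

Initialize: d = {}
Entering loop: for j in range(6):

After execution: d = {0: 0, 1: 1, 2: 4, 3: 9, 4: 16, 5: 25}
{0: 0, 1: 1, 2: 4, 3: 9, 4: 16, 5: 25}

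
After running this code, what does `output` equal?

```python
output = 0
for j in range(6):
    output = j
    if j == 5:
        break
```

Let's trace through this code step by step.

Initialize: output = 0
Entering loop: for j in range(6):

After execution: output = 5
5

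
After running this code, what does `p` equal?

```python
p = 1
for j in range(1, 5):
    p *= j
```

Let's trace through this code step by step.

Initialize: p = 1
Entering loop: for j in range(1, 5):

After execution: p = 24
24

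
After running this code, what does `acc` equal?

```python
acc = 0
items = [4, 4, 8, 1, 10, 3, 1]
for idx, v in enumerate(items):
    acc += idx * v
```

Let's trace through this code step by step.

Initialize: acc = 0
Initialize: items = [4, 4, 8, 1, 10, 3, 1]
Entering loop: for idx, v in enumerate(items):

After execution: acc = 84
84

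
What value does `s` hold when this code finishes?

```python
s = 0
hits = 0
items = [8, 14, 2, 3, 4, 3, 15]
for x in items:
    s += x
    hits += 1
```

Let's trace through this code step by step.

Initialize: s = 0
Initialize: hits = 0
Initialize: items = [8, 14, 2, 3, 4, 3, 15]
Entering loop: for x in items:

After execution: s = 49
49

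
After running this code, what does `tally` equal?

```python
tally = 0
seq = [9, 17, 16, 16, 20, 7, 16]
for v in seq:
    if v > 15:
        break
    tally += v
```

Let's trace through this code step by step.

Initialize: tally = 0
Initialize: seq = [9, 17, 16, 16, 20, 7, 16]
Entering loop: for v in seq:

After execution: tally = 9
9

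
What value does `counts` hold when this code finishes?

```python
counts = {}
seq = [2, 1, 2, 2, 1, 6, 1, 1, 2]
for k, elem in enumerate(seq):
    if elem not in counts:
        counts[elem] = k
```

Let's trace through this code step by step.

Initialize: counts = {}
Initialize: seq = [2, 1, 2, 2, 1, 6, 1, 1, 2]
Entering loop: for k, elem in enumerate(seq):

After execution: counts = {2: 0, 1: 1, 6: 5}
{2: 0, 1: 1, 6: 5}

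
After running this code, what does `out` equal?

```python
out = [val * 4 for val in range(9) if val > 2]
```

Let's trace through this code step by step.

Initialize: out = [val * 4 for val in range(9) if val > 2]

After execution: out = [12, 16, 20, 24, 28, 32]
[12, 16, 20, 24, 28, 32]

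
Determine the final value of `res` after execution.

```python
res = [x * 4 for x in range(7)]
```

Let's trace through this code step by step.

Initialize: res = [x * 4 for x in range(7)]

After execution: res = [0, 4, 8, 12, 16, 20, 24]
[0, 4, 8, 12, 16, 20, 24]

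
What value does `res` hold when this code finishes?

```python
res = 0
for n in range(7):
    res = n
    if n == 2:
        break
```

Let's trace through this code step by step.

Initialize: res = 0
Entering loop: for n in range(7):

After execution: res = 2
2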